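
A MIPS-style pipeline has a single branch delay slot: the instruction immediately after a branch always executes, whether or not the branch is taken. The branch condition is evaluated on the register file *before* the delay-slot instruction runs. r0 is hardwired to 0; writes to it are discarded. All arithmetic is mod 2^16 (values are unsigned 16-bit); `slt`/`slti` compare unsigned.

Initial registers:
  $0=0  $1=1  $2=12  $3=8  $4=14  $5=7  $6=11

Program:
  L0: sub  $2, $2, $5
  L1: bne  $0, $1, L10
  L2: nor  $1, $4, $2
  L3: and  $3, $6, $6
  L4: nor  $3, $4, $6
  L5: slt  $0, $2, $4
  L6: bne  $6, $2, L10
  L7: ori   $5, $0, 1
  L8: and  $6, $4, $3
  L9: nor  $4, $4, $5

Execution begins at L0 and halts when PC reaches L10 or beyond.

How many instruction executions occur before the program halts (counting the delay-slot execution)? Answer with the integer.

[0] sub  $2, $2, $5  →  {$0:0, $1:1, $2:5, $3:8, $4:14, $5:7, $6:11}
[1] bne  $0, $1, L10  →  {$0:0, $1:1, $2:5, $3:8, $4:14, $5:7, $6:11}  ⟨branch taken⟩
[2] nor  $1, $4, $2  →  {$0:0, $1:65520, $2:5, $3:8, $4:14, $5:7, $6:11}

3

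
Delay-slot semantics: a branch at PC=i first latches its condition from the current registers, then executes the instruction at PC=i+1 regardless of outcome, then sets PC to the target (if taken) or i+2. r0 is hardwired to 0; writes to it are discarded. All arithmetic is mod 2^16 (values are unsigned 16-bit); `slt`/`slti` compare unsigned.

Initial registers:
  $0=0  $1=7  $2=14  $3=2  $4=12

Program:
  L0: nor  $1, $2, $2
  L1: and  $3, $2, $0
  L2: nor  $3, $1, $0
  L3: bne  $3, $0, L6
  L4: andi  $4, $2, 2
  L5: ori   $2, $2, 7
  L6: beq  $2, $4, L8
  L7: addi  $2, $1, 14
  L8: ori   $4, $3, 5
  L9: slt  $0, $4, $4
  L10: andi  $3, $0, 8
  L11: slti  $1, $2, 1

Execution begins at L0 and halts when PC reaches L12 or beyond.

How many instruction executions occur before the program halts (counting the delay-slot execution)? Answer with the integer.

11

#0 nor  $1, $2, $2 ; 0/65521/14/2/12
#1 and  $3, $2, $0 ; 0/65521/14/0/12
#2 nor  $3, $1, $0 ; 0/65521/14/14/12
#3 bne  $3, $0, L6 ; 0/65521/14/14/12 ; →target
#4 andi  $4, $2, 2 ; 0/65521/14/14/2
#6 beq  $2, $4, L8 ; 0/65521/14/14/2 ; →fallthru
#7 addi  $2, $1, 14 ; 0/65521/65535/14/2
#8 ori   $4, $3, 5 ; 0/65521/65535/14/15
#9 slt  $0, $4, $4 ; 0/65521/65535/14/15
#10 andi  $3, $0, 8 ; 0/65521/65535/0/15
#11 slti  $1, $2, 1 ; 0/0/65535/0/15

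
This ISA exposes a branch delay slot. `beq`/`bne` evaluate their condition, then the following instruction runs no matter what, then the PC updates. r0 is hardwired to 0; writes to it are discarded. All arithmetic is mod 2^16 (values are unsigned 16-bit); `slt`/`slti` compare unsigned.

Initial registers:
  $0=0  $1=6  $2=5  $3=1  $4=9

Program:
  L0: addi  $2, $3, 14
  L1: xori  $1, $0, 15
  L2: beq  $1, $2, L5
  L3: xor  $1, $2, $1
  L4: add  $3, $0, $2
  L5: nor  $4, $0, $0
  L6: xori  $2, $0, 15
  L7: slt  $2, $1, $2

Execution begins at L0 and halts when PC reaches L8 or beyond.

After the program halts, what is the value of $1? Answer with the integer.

  step pc=0: addi  $2, $3, 14  regs=(0,6,15,1,9)
  step pc=1: xori  $1, $0, 15  regs=(0,15,15,1,9)
  step pc=2: beq  $1, $2, L5  cond=T  regs=(0,15,15,1,9)
  step pc=3: xor  $1, $2, $1  regs=(0,0,15,1,9)
  step pc=5: nor  $4, $0, $0  regs=(0,0,15,1,65535)
  step pc=6: xori  $2, $0, 15  regs=(0,0,15,1,65535)
  step pc=7: slt  $2, $1, $2  regs=(0,0,1,1,65535)

0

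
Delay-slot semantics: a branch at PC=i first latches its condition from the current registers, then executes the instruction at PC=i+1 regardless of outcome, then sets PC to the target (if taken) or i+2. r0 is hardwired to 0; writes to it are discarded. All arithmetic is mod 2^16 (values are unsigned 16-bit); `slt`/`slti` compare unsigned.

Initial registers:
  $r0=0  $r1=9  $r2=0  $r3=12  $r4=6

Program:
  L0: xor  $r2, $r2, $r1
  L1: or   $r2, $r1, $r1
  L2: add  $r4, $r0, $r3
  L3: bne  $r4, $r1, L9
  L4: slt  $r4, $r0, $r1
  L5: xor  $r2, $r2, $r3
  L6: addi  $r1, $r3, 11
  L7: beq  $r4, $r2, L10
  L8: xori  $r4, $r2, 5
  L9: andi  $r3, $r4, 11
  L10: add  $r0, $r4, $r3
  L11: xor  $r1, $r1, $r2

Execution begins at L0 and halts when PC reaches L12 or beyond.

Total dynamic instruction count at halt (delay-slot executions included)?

8

  step pc=0: xor  $r2, $r2, $r1  regs=(0,9,9,12,6)
  step pc=1: or   $r2, $r1, $r1  regs=(0,9,9,12,6)
  step pc=2: add  $r4, $r0, $r3  regs=(0,9,9,12,12)
  step pc=3: bne  $r4, $r1, L9  cond=T  regs=(0,9,9,12,12)
  step pc=4: slt  $r4, $r0, $r1  regs=(0,9,9,12,1)
  step pc=9: andi  $r3, $r4, 11  regs=(0,9,9,1,1)
  step pc=10: add  $r0, $r4, $r3  regs=(0,9,9,1,1)
  step pc=11: xor  $r1, $r1, $r2  regs=(0,0,9,1,1)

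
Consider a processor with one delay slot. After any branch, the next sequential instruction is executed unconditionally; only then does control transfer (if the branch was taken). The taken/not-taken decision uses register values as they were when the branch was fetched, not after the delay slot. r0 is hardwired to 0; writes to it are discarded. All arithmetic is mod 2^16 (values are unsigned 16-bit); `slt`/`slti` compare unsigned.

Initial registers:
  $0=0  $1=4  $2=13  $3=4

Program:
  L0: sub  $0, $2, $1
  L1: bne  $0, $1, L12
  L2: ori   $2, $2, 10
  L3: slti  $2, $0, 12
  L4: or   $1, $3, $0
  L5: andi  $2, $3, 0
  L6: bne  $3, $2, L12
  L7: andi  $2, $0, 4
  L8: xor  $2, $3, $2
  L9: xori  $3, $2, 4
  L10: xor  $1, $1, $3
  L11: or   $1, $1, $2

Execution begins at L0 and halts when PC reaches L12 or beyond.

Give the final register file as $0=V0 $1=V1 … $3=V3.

[0] sub  $0, $2, $1  →  {$0:0, $1:4, $2:13, $3:4}
[1] bne  $0, $1, L12  →  {$0:0, $1:4, $2:13, $3:4}  ⟨branch taken⟩
[2] ori   $2, $2, 10  →  {$0:0, $1:4, $2:15, $3:4}

$0=0 $1=4 $2=15 $3=4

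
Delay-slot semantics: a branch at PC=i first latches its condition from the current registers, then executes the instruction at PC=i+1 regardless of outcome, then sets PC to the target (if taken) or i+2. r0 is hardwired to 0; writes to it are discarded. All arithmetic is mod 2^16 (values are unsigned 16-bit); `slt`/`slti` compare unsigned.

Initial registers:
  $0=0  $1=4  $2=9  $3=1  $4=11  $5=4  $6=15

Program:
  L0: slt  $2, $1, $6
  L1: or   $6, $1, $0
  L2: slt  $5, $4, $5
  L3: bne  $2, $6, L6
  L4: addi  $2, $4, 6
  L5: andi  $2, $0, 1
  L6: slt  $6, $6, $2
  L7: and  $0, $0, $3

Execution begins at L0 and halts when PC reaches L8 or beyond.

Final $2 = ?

17

[0] slt  $2, $1, $6  →  {$0:0, $1:4, $2:1, $3:1, $4:11, $5:4, $6:15}
[1] or   $6, $1, $0  →  {$0:0, $1:4, $2:1, $3:1, $4:11, $5:4, $6:4}
[2] slt  $5, $4, $5  →  {$0:0, $1:4, $2:1, $3:1, $4:11, $5:0, $6:4}
[3] bne  $2, $6, L6  →  {$0:0, $1:4, $2:1, $3:1, $4:11, $5:0, $6:4}  ⟨branch taken⟩
[4] addi  $2, $4, 6  →  {$0:0, $1:4, $2:17, $3:1, $4:11, $5:0, $6:4}
[6] slt  $6, $6, $2  →  {$0:0, $1:4, $2:17, $3:1, $4:11, $5:0, $6:1}
[7] and  $0, $0, $3  →  {$0:0, $1:4, $2:17, $3:1, $4:11, $5:0, $6:1}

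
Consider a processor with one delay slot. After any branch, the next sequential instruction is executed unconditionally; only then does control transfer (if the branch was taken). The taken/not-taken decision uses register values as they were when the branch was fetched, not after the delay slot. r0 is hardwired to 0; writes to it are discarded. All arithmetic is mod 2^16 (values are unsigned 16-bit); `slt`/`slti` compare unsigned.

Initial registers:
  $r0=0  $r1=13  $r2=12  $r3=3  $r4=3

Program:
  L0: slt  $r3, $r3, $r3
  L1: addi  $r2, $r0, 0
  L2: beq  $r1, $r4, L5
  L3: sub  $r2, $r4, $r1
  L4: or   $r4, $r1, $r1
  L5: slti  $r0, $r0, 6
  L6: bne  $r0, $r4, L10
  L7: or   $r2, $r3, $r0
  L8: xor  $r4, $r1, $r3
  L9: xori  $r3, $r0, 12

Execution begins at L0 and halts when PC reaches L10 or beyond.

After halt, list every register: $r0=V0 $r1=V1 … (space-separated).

PC=0  slt  $r3, $r3, $r3     | $r0=0 $r1=13 $r2=12 $r3=0 $r4=3
PC=1  addi  $r2, $r0, 0      | $r0=0 $r1=13 $r2=0 $r3=0 $r4=3
PC=2  beq  $r1, $r4, L5      | $r0=0 $r1=13 $r2=0 $r3=0 $r4=3  [not taken]
PC=3  sub  $r2, $r4, $r1     | $r0=0 $r1=13 $r2=65526 $r3=0 $r4=3
PC=4  or   $r4, $r1, $r1     | $r0=0 $r1=13 $r2=65526 $r3=0 $r4=13
PC=5  slti  $r0, $r0, 6      | $r0=0 $r1=13 $r2=65526 $r3=0 $r4=13
PC=6  bne  $r0, $r4, L10     | $r0=0 $r1=13 $r2=65526 $r3=0 $r4=13  [TAKEN]
PC=7  or   $r2, $r3, $r0     | $r0=0 $r1=13 $r2=0 $r3=0 $r4=13

$r0=0 $r1=13 $r2=0 $r3=0 $r4=13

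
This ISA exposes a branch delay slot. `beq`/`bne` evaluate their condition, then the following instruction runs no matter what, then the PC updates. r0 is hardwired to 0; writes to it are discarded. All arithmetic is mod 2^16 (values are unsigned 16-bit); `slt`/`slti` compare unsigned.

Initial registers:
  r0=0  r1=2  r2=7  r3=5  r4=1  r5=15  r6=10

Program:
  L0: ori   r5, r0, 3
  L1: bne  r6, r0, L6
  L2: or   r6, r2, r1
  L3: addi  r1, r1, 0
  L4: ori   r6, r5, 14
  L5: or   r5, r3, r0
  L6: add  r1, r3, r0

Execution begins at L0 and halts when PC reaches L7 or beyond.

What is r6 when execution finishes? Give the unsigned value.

#0 ori   r5, r0, 3 ; 0/2/7/5/1/3/10
#1 bne  r6, r0, L6 ; 0/2/7/5/1/3/10 ; →target
#2 or   r6, r2, r1 ; 0/2/7/5/1/3/7
#6 add  r1, r3, r0 ; 0/5/7/5/1/3/7

7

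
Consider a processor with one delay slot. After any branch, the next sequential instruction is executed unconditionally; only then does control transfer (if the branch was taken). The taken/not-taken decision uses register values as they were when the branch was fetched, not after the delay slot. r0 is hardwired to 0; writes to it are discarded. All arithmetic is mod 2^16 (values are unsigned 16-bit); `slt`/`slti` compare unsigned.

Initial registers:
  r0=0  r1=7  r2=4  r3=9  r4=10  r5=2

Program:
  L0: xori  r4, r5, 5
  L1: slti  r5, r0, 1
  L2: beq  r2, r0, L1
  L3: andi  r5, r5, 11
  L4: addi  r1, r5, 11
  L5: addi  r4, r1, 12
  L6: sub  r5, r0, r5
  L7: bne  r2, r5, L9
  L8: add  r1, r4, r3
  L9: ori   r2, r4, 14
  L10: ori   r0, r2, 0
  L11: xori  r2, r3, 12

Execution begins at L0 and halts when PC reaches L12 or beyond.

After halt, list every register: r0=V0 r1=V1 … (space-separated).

#0 xori  r4, r5, 5 ; 0/7/4/9/7/2
#1 slti  r5, r0, 1 ; 0/7/4/9/7/1
#2 beq  r2, r0, L1 ; 0/7/4/9/7/1 ; →fallthru
#3 andi  r5, r5, 11 ; 0/7/4/9/7/1
#4 addi  r1, r5, 11 ; 0/12/4/9/7/1
#5 addi  r4, r1, 12 ; 0/12/4/9/24/1
#6 sub  r5, r0, r5 ; 0/12/4/9/24/65535
#7 bne  r2, r5, L9 ; 0/12/4/9/24/65535 ; →target
#8 add  r1, r4, r3 ; 0/33/4/9/24/65535
#9 ori   r2, r4, 14 ; 0/33/30/9/24/65535
#10 ori   r0, r2, 0 ; 0/33/30/9/24/65535
#11 xori  r2, r3, 12 ; 0/33/5/9/24/65535

r0=0 r1=33 r2=5 r3=9 r4=24 r5=65535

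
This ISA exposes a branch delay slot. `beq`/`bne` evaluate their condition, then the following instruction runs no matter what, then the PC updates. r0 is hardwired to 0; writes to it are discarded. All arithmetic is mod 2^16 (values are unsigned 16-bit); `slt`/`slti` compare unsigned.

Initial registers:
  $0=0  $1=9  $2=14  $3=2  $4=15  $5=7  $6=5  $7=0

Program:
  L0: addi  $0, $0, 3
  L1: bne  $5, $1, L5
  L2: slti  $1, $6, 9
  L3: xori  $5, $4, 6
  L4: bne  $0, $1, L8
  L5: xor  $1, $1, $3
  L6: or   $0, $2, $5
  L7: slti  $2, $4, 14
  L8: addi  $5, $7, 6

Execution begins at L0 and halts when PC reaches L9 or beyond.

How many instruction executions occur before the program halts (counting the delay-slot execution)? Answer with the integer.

#0 addi  $0, $0, 3 ; 0/9/14/2/15/7/5/0
#1 bne  $5, $1, L5 ; 0/9/14/2/15/7/5/0 ; →target
#2 slti  $1, $6, 9 ; 0/1/14/2/15/7/5/0
#5 xor  $1, $1, $3 ; 0/3/14/2/15/7/5/0
#6 or   $0, $2, $5 ; 0/3/14/2/15/7/5/0
#7 slti  $2, $4, 14 ; 0/3/0/2/15/7/5/0
#8 addi  $5, $7, 6 ; 0/3/0/2/15/6/5/0

7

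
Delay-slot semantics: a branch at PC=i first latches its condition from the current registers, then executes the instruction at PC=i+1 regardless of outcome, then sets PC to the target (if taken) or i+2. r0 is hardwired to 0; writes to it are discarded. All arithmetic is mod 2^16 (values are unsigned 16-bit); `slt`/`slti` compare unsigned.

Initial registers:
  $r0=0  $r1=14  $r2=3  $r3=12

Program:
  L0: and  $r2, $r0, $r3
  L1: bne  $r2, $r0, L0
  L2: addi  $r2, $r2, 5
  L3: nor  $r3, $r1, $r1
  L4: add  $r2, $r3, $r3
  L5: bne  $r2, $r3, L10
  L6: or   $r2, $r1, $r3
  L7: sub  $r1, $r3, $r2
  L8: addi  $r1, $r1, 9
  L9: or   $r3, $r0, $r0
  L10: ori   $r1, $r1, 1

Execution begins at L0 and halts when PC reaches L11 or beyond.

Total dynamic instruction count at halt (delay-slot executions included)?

  step pc=0: and  $r2, $r0, $r3  regs=(0,14,0,12)
  step pc=1: bne  $r2, $r0, L0  cond=F  regs=(0,14,0,12)
  step pc=2: addi  $r2, $r2, 5  regs=(0,14,5,12)
  step pc=3: nor  $r3, $r1, $r1  regs=(0,14,5,65521)
  step pc=4: add  $r2, $r3, $r3  regs=(0,14,65506,65521)
  step pc=5: bne  $r2, $r3, L10  cond=T  regs=(0,14,65506,65521)
  step pc=6: or   $r2, $r1, $r3  regs=(0,14,65535,65521)
  step pc=10: ori   $r1, $r1, 1  regs=(0,15,65535,65521)

8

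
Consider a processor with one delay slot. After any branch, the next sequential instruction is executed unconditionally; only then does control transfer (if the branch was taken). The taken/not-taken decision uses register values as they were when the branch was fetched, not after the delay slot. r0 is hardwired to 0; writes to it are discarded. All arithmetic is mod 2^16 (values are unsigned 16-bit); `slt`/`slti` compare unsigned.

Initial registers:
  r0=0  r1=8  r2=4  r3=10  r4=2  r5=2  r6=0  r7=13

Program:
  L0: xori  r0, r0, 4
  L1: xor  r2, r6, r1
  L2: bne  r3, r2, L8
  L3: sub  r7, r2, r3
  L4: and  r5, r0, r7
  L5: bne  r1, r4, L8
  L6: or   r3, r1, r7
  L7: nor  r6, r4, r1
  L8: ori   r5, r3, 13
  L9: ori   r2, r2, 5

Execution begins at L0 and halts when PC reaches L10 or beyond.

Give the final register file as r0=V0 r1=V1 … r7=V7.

r0=0 r1=8 r2=13 r3=10 r4=2 r5=15 r6=0 r7=65534

PC=0  xori  r0, r0, 4        | r0=0 r1=8 r2=4 r3=10 r4=2 r5=2 r6=0 r7=13
PC=1  xor  r2, r6, r1        | r0=0 r1=8 r2=8 r3=10 r4=2 r5=2 r6=0 r7=13
PC=2  bne  r3, r2, L8        | r0=0 r1=8 r2=8 r3=10 r4=2 r5=2 r6=0 r7=13  [TAKEN]
PC=3  sub  r7, r2, r3        | r0=0 r1=8 r2=8 r3=10 r4=2 r5=2 r6=0 r7=65534
PC=8  ori   r5, r3, 13       | r0=0 r1=8 r2=8 r3=10 r4=2 r5=15 r6=0 r7=65534
PC=9  ori   r2, r2, 5        | r0=0 r1=8 r2=13 r3=10 r4=2 r5=15 r6=0 r7=65534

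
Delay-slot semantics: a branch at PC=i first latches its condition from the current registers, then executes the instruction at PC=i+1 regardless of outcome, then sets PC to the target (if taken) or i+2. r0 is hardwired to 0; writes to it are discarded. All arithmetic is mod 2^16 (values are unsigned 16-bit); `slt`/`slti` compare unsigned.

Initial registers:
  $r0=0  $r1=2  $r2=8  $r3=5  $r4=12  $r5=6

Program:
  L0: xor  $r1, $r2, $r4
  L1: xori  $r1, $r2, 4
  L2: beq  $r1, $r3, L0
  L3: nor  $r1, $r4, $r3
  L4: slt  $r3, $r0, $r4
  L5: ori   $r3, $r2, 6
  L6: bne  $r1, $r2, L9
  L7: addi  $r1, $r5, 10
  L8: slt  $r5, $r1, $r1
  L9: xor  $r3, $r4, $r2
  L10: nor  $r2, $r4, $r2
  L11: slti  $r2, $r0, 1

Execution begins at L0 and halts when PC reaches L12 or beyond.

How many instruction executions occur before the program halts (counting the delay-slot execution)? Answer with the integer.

PC=0  xor  $r1, $r2, $r4     | $r0=0 $r1=4 $r2=8 $r3=5 $r4=12 $r5=6
PC=1  xori  $r1, $r2, 4      | $r0=0 $r1=12 $r2=8 $r3=5 $r4=12 $r5=6
PC=2  beq  $r1, $r3, L0      | $r0=0 $r1=12 $r2=8 $r3=5 $r4=12 $r5=6  [not taken]
PC=3  nor  $r1, $r4, $r3     | $r0=0 $r1=65522 $r2=8 $r3=5 $r4=12 $r5=6
PC=4  slt  $r3, $r0, $r4     | $r0=0 $r1=65522 $r2=8 $r3=1 $r4=12 $r5=6
PC=5  ori   $r3, $r2, 6      | $r0=0 $r1=65522 $r2=8 $r3=14 $r4=12 $r5=6
PC=6  bne  $r1, $r2, L9      | $r0=0 $r1=65522 $r2=8 $r3=14 $r4=12 $r5=6  [TAKEN]
PC=7  addi  $r1, $r5, 10     | $r0=0 $r1=16 $r2=8 $r3=14 $r4=12 $r5=6
PC=9  xor  $r3, $r4, $r2     | $r0=0 $r1=16 $r2=8 $r3=4 $r4=12 $r5=6
PC=10 nor  $r2, $r4, $r2     | $r0=0 $r1=16 $r2=65523 $r3=4 $r4=12 $r5=6
PC=11 slti  $r2, $r0, 1      | $r0=0 $r1=16 $r2=1 $r3=4 $r4=12 $r5=6

11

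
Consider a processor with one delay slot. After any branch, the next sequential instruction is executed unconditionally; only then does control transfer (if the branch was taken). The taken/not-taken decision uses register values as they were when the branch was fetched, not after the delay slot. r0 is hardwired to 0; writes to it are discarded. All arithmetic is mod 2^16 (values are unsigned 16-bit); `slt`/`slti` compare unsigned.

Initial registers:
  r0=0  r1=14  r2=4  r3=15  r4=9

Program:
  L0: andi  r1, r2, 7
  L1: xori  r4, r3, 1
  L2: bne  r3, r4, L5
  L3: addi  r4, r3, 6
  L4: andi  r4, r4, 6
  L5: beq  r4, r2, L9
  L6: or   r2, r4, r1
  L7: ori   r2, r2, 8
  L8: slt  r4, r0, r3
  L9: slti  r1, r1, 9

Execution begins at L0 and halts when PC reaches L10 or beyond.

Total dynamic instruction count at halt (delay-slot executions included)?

[0] andi  r1, r2, 7  →  {r0:0, r1:4, r2:4, r3:15, r4:9}
[1] xori  r4, r3, 1  →  {r0:0, r1:4, r2:4, r3:15, r4:14}
[2] bne  r3, r4, L5  →  {r0:0, r1:4, r2:4, r3:15, r4:14}  ⟨branch taken⟩
[3] addi  r4, r3, 6  →  {r0:0, r1:4, r2:4, r3:15, r4:21}
[5] beq  r4, r2, L9  →  {r0:0, r1:4, r2:4, r3:15, r4:21}  ⟨branch fallthrough⟩
[6] or   r2, r4, r1  →  {r0:0, r1:4, r2:21, r3:15, r4:21}
[7] ori   r2, r2, 8  →  {r0:0, r1:4, r2:29, r3:15, r4:21}
[8] slt  r4, r0, r3  →  {r0:0, r1:4, r2:29, r3:15, r4:1}
[9] slti  r1, r1, 9  →  {r0:0, r1:1, r2:29, r3:15, r4:1}

9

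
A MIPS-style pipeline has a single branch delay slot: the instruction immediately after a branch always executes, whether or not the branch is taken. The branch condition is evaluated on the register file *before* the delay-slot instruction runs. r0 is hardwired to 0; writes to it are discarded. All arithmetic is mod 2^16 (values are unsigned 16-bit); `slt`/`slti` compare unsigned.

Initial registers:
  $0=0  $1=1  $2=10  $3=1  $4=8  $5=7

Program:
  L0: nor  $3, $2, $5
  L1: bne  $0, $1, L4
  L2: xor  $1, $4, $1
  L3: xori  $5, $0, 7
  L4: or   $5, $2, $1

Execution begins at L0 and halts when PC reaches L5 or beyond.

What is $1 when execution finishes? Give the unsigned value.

9

[0] nor  $3, $2, $5  →  {$0:0, $1:1, $2:10, $3:65520, $4:8, $5:7}
[1] bne  $0, $1, L4  →  {$0:0, $1:1, $2:10, $3:65520, $4:8, $5:7}  ⟨branch taken⟩
[2] xor  $1, $4, $1  →  {$0:0, $1:9, $2:10, $3:65520, $4:8, $5:7}
[4] or   $5, $2, $1  →  {$0:0, $1:9, $2:10, $3:65520, $4:8, $5:11}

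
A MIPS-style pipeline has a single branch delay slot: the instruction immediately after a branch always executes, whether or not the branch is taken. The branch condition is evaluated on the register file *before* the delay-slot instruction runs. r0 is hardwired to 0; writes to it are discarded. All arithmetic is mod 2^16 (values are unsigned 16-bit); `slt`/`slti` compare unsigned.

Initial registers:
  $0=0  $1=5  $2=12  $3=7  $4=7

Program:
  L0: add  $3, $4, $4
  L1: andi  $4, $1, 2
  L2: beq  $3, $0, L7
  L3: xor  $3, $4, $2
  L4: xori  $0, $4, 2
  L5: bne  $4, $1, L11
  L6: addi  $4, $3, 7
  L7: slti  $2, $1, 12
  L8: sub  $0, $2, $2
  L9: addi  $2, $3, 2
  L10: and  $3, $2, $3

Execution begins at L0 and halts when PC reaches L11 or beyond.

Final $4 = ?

PC=0  add  $3, $4, $4        | $0=0 $1=5 $2=12 $3=14 $4=7
PC=1  andi  $4, $1, 2        | $0=0 $1=5 $2=12 $3=14 $4=0
PC=2  beq  $3, $0, L7        | $0=0 $1=5 $2=12 $3=14 $4=0  [not taken]
PC=3  xor  $3, $4, $2        | $0=0 $1=5 $2=12 $3=12 $4=0
PC=4  xori  $0, $4, 2        | $0=0 $1=5 $2=12 $3=12 $4=0
PC=5  bne  $4, $1, L11       | $0=0 $1=5 $2=12 $3=12 $4=0  [TAKEN]
PC=6  addi  $4, $3, 7        | $0=0 $1=5 $2=12 $3=12 $4=19

19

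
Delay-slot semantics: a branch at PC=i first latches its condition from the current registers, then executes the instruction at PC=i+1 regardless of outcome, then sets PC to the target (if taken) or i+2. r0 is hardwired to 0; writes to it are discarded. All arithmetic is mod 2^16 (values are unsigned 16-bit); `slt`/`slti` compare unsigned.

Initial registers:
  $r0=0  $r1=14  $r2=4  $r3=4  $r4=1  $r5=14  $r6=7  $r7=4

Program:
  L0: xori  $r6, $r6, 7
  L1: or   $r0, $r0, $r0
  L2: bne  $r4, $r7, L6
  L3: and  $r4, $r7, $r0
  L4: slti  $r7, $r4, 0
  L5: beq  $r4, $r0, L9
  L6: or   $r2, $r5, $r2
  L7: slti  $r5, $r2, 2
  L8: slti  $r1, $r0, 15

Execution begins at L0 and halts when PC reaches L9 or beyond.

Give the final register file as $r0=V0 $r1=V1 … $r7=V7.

#0 xori  $r6, $r6, 7 ; 0/14/4/4/1/14/0/4
#1 or   $r0, $r0, $r0 ; 0/14/4/4/1/14/0/4
#2 bne  $r4, $r7, L6 ; 0/14/4/4/1/14/0/4 ; →target
#3 and  $r4, $r7, $r0 ; 0/14/4/4/0/14/0/4
#6 or   $r2, $r5, $r2 ; 0/14/14/4/0/14/0/4
#7 slti  $r5, $r2, 2 ; 0/14/14/4/0/0/0/4
#8 slti  $r1, $r0, 15 ; 0/1/14/4/0/0/0/4

$r0=0 $r1=1 $r2=14 $r3=4 $r4=0 $r5=0 $r6=0 $r7=4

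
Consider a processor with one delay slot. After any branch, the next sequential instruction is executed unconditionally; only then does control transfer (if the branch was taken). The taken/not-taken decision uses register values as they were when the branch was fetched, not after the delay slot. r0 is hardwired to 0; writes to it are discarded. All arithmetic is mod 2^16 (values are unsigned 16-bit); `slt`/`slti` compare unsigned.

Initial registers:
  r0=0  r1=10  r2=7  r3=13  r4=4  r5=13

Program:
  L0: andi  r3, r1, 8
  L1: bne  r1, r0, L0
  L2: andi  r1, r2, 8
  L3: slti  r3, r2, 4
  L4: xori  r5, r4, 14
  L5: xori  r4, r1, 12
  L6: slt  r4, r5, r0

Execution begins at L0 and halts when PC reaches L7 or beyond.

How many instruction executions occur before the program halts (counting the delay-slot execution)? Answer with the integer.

10

[0] andi  r3, r1, 8  →  {r0:0, r1:10, r2:7, r3:8, r4:4, r5:13}
[1] bne  r1, r0, L0  →  {r0:0, r1:10, r2:7, r3:8, r4:4, r5:13}  ⟨branch taken⟩
[2] andi  r1, r2, 8  →  {r0:0, r1:0, r2:7, r3:8, r4:4, r5:13}
[0] andi  r3, r1, 8  →  {r0:0, r1:0, r2:7, r3:0, r4:4, r5:13}
[1] bne  r1, r0, L0  →  {r0:0, r1:0, r2:7, r3:0, r4:4, r5:13}  ⟨branch fallthrough⟩
[2] andi  r1, r2, 8  →  {r0:0, r1:0, r2:7, r3:0, r4:4, r5:13}
[3] slti  r3, r2, 4  →  {r0:0, r1:0, r2:7, r3:0, r4:4, r5:13}
[4] xori  r5, r4, 14  →  {r0:0, r1:0, r2:7, r3:0, r4:4, r5:10}
[5] xori  r4, r1, 12  →  {r0:0, r1:0, r2:7, r3:0, r4:12, r5:10}
[6] slt  r4, r5, r0  →  {r0:0, r1:0, r2:7, r3:0, r4:0, r5:10}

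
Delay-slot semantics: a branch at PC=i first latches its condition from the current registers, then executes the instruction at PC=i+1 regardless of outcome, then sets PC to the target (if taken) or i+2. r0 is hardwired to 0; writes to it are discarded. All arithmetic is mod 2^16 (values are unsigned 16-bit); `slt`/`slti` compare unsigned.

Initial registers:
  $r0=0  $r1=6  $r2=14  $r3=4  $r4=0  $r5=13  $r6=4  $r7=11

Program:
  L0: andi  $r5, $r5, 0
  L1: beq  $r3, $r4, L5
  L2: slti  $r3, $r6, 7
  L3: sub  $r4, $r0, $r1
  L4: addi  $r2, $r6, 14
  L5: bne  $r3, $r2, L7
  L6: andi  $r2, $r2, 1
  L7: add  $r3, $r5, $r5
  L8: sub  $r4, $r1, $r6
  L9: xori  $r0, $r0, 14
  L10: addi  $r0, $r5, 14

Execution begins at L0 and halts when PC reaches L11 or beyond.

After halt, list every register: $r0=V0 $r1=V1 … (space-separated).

$r0=0 $r1=6 $r2=0 $r3=0 $r4=2 $r5=0 $r6=4 $r7=11

#0 andi  $r5, $r5, 0 ; 0/6/14/4/0/0/4/11
#1 beq  $r3, $r4, L5 ; 0/6/14/4/0/0/4/11 ; →fallthru
#2 slti  $r3, $r6, 7 ; 0/6/14/1/0/0/4/11
#3 sub  $r4, $r0, $r1 ; 0/6/14/1/65530/0/4/11
#4 addi  $r2, $r6, 14 ; 0/6/18/1/65530/0/4/11
#5 bne  $r3, $r2, L7 ; 0/6/18/1/65530/0/4/11 ; →target
#6 andi  $r2, $r2, 1 ; 0/6/0/1/65530/0/4/11
#7 add  $r3, $r5, $r5 ; 0/6/0/0/65530/0/4/11
#8 sub  $r4, $r1, $r6 ; 0/6/0/0/2/0/4/11
#9 xori  $r0, $r0, 14 ; 0/6/0/0/2/0/4/11
#10 addi  $r0, $r5, 14 ; 0/6/0/0/2/0/4/11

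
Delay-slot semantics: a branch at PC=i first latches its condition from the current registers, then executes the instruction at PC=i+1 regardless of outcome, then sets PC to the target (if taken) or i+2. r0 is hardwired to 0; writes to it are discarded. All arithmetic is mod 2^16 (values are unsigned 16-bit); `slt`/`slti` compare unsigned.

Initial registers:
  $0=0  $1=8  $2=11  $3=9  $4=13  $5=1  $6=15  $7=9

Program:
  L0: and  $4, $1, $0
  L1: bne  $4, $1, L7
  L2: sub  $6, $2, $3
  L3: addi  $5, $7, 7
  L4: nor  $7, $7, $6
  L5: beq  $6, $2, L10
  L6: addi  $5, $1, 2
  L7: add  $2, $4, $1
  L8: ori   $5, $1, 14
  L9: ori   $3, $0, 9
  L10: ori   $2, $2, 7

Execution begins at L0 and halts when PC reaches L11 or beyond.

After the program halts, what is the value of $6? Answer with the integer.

2

PC=0  and  $4, $1, $0        | $0=0 $1=8 $2=11 $3=9 $4=0 $5=1 $6=15 $7=9
PC=1  bne  $4, $1, L7        | $0=0 $1=8 $2=11 $3=9 $4=0 $5=1 $6=15 $7=9  [TAKEN]
PC=2  sub  $6, $2, $3        | $0=0 $1=8 $2=11 $3=9 $4=0 $5=1 $6=2 $7=9
PC=7  add  $2, $4, $1        | $0=0 $1=8 $2=8 $3=9 $4=0 $5=1 $6=2 $7=9
PC=8  ori   $5, $1, 14       | $0=0 $1=8 $2=8 $3=9 $4=0 $5=14 $6=2 $7=9
PC=9  ori   $3, $0, 9        | $0=0 $1=8 $2=8 $3=9 $4=0 $5=14 $6=2 $7=9
PC=10 ori   $2, $2, 7        | $0=0 $1=8 $2=15 $3=9 $4=0 $5=14 $6=2 $7=9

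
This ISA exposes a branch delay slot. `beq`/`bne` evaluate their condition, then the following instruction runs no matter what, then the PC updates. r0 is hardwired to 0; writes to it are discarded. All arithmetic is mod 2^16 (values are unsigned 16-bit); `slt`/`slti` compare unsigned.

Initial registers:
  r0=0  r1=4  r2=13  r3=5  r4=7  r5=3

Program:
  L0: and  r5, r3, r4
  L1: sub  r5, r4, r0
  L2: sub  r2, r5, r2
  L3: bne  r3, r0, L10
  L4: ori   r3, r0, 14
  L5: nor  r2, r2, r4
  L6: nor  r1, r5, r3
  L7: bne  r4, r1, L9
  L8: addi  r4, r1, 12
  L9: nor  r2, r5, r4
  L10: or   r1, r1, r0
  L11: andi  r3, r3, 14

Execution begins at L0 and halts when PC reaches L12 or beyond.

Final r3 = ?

14

#0 and  r5, r3, r4 ; 0/4/13/5/7/5
#1 sub  r5, r4, r0 ; 0/4/13/5/7/7
#2 sub  r2, r5, r2 ; 0/4/65530/5/7/7
#3 bne  r3, r0, L10 ; 0/4/65530/5/7/7 ; →target
#4 ori   r3, r0, 14 ; 0/4/65530/14/7/7
#10 or   r1, r1, r0 ; 0/4/65530/14/7/7
#11 andi  r3, r3, 14 ; 0/4/65530/14/7/7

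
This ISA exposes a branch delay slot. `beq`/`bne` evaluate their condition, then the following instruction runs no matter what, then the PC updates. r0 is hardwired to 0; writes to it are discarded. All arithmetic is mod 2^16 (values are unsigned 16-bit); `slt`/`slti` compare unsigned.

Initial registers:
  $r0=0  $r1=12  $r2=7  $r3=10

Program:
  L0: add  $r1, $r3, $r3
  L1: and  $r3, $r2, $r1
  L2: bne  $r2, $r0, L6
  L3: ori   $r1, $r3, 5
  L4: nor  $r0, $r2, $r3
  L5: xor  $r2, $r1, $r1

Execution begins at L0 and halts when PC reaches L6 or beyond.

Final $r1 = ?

5

PC=0  add  $r1, $r3, $r3     | $r0=0 $r1=20 $r2=7 $r3=10
PC=1  and  $r3, $r2, $r1     | $r0=0 $r1=20 $r2=7 $r3=4
PC=2  bne  $r2, $r0, L6      | $r0=0 $r1=20 $r2=7 $r3=4  [TAKEN]
PC=3  ori   $r1, $r3, 5      | $r0=0 $r1=5 $r2=7 $r3=4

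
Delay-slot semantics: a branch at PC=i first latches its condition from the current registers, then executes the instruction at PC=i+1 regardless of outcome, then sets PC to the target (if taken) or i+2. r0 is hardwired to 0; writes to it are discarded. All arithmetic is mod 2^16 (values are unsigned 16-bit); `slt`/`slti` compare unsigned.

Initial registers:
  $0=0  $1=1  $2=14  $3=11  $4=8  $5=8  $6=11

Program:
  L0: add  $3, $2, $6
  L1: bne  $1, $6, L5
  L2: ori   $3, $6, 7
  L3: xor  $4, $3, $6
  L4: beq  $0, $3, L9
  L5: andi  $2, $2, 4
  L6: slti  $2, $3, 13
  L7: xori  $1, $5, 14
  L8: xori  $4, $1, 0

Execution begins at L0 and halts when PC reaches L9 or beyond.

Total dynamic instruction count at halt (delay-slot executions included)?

7

  step pc=0: add  $3, $2, $6  regs=(0,1,14,25,8,8,11)
  step pc=1: bne  $1, $6, L5  cond=T  regs=(0,1,14,25,8,8,11)
  step pc=2: ori   $3, $6, 7  regs=(0,1,14,15,8,8,11)
  step pc=5: andi  $2, $2, 4  regs=(0,1,4,15,8,8,11)
  step pc=6: slti  $2, $3, 13  regs=(0,1,0,15,8,8,11)
  step pc=7: xori  $1, $5, 14  regs=(0,6,0,15,8,8,11)
  step pc=8: xori  $4, $1, 0  regs=(0,6,0,15,6,8,11)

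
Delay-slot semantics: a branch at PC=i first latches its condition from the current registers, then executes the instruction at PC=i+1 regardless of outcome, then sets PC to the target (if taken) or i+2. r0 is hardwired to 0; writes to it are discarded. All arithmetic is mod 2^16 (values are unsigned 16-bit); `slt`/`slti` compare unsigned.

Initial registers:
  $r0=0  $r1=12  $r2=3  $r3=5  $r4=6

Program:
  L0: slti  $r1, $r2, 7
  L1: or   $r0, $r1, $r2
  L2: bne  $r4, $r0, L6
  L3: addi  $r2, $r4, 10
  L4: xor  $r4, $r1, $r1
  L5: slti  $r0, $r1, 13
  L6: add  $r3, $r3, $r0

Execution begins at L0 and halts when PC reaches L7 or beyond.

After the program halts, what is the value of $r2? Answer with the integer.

PC=0  slti  $r1, $r2, 7      | $r0=0 $r1=1 $r2=3 $r3=5 $r4=6
PC=1  or   $r0, $r1, $r2     | $r0=0 $r1=1 $r2=3 $r3=5 $r4=6
PC=2  bne  $r4, $r0, L6      | $r0=0 $r1=1 $r2=3 $r3=5 $r4=6  [TAKEN]
PC=3  addi  $r2, $r4, 10     | $r0=0 $r1=1 $r2=16 $r3=5 $r4=6
PC=6  add  $r3, $r3, $r0     | $r0=0 $r1=1 $r2=16 $r3=5 $r4=6

16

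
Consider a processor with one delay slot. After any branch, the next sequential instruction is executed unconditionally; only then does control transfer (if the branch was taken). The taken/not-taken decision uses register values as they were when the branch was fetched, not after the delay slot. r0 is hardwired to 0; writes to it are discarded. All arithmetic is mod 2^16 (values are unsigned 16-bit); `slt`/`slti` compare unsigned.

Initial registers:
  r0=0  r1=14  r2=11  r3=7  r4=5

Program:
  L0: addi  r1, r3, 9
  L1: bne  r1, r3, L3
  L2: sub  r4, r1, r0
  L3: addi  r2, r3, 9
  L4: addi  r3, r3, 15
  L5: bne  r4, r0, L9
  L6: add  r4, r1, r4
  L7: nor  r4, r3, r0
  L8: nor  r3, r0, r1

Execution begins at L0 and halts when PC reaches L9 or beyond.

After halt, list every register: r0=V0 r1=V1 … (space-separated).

PC=0  addi  r1, r3, 9        | r0=0 r1=16 r2=11 r3=7 r4=5
PC=1  bne  r1, r3, L3        | r0=0 r1=16 r2=11 r3=7 r4=5  [TAKEN]
PC=2  sub  r4, r1, r0        | r0=0 r1=16 r2=11 r3=7 r4=16
PC=3  addi  r2, r3, 9        | r0=0 r1=16 r2=16 r3=7 r4=16
PC=4  addi  r3, r3, 15       | r0=0 r1=16 r2=16 r3=22 r4=16
PC=5  bne  r4, r0, L9        | r0=0 r1=16 r2=16 r3=22 r4=16  [TAKEN]
PC=6  add  r4, r1, r4        | r0=0 r1=16 r2=16 r3=22 r4=32

r0=0 r1=16 r2=16 r3=22 r4=32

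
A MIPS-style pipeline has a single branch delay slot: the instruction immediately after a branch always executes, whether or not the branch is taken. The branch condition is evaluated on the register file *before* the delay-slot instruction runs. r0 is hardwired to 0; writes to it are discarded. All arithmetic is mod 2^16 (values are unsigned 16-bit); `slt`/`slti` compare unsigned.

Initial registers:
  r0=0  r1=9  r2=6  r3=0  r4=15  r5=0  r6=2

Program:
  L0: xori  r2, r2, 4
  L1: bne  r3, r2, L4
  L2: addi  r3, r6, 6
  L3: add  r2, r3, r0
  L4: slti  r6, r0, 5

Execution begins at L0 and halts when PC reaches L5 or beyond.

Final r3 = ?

8

[0] xori  r2, r2, 4  →  {r0:0, r1:9, r2:2, r3:0, r4:15, r5:0, r6:2}
[1] bne  r3, r2, L4  →  {r0:0, r1:9, r2:2, r3:0, r4:15, r5:0, r6:2}  ⟨branch taken⟩
[2] addi  r3, r6, 6  →  {r0:0, r1:9, r2:2, r3:8, r4:15, r5:0, r6:2}
[4] slti  r6, r0, 5  →  {r0:0, r1:9, r2:2, r3:8, r4:15, r5:0, r6:1}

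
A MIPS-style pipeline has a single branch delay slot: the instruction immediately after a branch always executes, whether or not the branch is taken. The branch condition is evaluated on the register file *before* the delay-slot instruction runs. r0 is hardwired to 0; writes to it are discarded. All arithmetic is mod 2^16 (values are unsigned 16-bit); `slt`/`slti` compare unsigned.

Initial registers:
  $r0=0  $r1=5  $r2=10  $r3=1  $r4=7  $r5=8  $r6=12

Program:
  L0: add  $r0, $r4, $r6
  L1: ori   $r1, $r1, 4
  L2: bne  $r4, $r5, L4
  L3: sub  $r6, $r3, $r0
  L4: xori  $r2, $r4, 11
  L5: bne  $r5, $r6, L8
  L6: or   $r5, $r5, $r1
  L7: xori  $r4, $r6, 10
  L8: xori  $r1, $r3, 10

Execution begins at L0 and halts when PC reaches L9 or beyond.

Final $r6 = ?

1

#0 add  $r0, $r4, $r6 ; 0/5/10/1/7/8/12
#1 ori   $r1, $r1, 4 ; 0/5/10/1/7/8/12
#2 bne  $r4, $r5, L4 ; 0/5/10/1/7/8/12 ; →target
#3 sub  $r6, $r3, $r0 ; 0/5/10/1/7/8/1
#4 xori  $r2, $r4, 11 ; 0/5/12/1/7/8/1
#5 bne  $r5, $r6, L8 ; 0/5/12/1/7/8/1 ; →target
#6 or   $r5, $r5, $r1 ; 0/5/12/1/7/13/1
#8 xori  $r1, $r3, 10 ; 0/11/12/1/7/13/1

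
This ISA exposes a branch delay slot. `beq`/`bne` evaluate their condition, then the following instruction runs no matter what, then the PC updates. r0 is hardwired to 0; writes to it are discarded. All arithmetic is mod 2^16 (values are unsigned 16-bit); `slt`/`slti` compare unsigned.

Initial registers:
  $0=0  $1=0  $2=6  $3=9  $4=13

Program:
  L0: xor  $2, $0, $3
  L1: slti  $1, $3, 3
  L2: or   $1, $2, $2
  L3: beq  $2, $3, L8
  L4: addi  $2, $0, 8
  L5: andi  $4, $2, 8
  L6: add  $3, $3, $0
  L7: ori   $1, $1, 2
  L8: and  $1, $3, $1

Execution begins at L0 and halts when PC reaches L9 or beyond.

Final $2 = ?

#0 xor  $2, $0, $3 ; 0/0/9/9/13
#1 slti  $1, $3, 3 ; 0/0/9/9/13
#2 or   $1, $2, $2 ; 0/9/9/9/13
#3 beq  $2, $3, L8 ; 0/9/9/9/13 ; →target
#4 addi  $2, $0, 8 ; 0/9/8/9/13
#8 and  $1, $3, $1 ; 0/9/8/9/13

8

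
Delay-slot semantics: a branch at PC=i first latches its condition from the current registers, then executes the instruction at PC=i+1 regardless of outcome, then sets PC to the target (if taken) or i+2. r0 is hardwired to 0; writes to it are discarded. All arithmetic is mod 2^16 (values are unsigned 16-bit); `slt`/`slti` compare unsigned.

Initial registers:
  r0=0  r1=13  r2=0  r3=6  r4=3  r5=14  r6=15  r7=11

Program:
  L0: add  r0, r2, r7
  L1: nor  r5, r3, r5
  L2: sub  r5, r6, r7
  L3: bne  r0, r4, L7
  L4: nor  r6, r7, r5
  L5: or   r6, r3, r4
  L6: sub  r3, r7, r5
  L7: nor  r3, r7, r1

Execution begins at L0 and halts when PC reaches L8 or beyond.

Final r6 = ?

65520

  step pc=0: add  r0, r2, r7  regs=(0,13,0,6,3,14,15,11)
  step pc=1: nor  r5, r3, r5  regs=(0,13,0,6,3,65521,15,11)
  step pc=2: sub  r5, r6, r7  regs=(0,13,0,6,3,4,15,11)
  step pc=3: bne  r0, r4, L7  cond=T  regs=(0,13,0,6,3,4,15,11)
  step pc=4: nor  r6, r7, r5  regs=(0,13,0,6,3,4,65520,11)
  step pc=7: nor  r3, r7, r1  regs=(0,13,0,65520,3,4,65520,11)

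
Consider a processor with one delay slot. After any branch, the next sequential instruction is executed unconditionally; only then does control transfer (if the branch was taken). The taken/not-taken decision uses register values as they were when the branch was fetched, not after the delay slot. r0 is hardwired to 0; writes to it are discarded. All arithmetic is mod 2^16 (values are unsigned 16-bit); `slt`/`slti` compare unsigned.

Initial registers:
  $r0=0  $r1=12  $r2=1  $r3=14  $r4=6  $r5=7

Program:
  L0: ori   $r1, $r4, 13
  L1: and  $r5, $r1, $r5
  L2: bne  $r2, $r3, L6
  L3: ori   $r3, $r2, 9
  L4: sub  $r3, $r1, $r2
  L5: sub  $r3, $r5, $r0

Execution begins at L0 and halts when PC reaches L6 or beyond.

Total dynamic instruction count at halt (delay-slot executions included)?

4

  step pc=0: ori   $r1, $r4, 13  regs=(0,15,1,14,6,7)
  step pc=1: and  $r5, $r1, $r5  regs=(0,15,1,14,6,7)
  step pc=2: bne  $r2, $r3, L6  cond=T  regs=(0,15,1,14,6,7)
  step pc=3: ori   $r3, $r2, 9  regs=(0,15,1,9,6,7)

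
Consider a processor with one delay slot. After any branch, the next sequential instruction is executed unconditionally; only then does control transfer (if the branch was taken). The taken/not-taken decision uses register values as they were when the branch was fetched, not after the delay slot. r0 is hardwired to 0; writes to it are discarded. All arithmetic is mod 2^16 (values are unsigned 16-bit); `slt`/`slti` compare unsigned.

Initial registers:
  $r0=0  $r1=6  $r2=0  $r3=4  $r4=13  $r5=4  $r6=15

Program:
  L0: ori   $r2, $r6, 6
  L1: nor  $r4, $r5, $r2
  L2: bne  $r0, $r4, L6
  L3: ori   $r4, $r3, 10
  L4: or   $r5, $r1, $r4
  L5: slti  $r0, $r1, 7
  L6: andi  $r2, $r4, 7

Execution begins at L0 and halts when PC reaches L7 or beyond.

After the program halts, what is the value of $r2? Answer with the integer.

6

PC=0  ori   $r2, $r6, 6      | $r0=0 $r1=6 $r2=15 $r3=4 $r4=13 $r5=4 $r6=15
PC=1  nor  $r4, $r5, $r2     | $r0=0 $r1=6 $r2=15 $r3=4 $r4=65520 $r5=4 $r6=15
PC=2  bne  $r0, $r4, L6      | $r0=0 $r1=6 $r2=15 $r3=4 $r4=65520 $r5=4 $r6=15  [TAKEN]
PC=3  ori   $r4, $r3, 10     | $r0=0 $r1=6 $r2=15 $r3=4 $r4=14 $r5=4 $r6=15
PC=6  andi  $r2, $r4, 7      | $r0=0 $r1=6 $r2=6 $r3=4 $r4=14 $r5=4 $r6=15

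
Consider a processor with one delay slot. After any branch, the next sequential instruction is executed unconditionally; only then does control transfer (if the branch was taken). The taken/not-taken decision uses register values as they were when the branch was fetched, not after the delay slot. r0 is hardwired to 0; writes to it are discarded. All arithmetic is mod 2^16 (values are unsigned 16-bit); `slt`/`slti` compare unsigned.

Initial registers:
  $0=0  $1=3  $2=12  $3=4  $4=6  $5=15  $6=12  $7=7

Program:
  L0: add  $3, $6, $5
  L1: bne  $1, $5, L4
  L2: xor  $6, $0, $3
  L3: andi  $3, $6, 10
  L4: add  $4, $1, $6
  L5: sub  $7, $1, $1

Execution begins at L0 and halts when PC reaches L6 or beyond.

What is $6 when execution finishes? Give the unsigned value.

PC=0  add  $3, $6, $5        | $0=0 $1=3 $2=12 $3=27 $4=6 $5=15 $6=12 $7=7
PC=1  bne  $1, $5, L4        | $0=0 $1=3 $2=12 $3=27 $4=6 $5=15 $6=12 $7=7  [TAKEN]
PC=2  xor  $6, $0, $3        | $0=0 $1=3 $2=12 $3=27 $4=6 $5=15 $6=27 $7=7
PC=4  add  $4, $1, $6        | $0=0 $1=3 $2=12 $3=27 $4=30 $5=15 $6=27 $7=7
PC=5  sub  $7, $1, $1        | $0=0 $1=3 $2=12 $3=27 $4=30 $5=15 $6=27 $7=0

27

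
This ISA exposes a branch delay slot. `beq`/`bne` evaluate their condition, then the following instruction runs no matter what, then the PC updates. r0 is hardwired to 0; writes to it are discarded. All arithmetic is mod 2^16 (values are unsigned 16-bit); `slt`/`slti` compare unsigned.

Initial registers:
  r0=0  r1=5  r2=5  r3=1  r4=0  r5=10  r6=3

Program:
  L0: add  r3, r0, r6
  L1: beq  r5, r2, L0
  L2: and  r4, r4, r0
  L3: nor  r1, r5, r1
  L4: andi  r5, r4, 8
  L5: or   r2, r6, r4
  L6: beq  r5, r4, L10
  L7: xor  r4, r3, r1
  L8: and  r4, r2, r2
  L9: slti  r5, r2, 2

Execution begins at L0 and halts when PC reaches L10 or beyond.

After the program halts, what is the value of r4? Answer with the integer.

65523

PC=0  add  r3, r0, r6        | r0=0 r1=5 r2=5 r3=3 r4=0 r5=10 r6=3
PC=1  beq  r5, r2, L0        | r0=0 r1=5 r2=5 r3=3 r4=0 r5=10 r6=3  [not taken]
PC=2  and  r4, r4, r0        | r0=0 r1=5 r2=5 r3=3 r4=0 r5=10 r6=3
PC=3  nor  r1, r5, r1        | r0=0 r1=65520 r2=5 r3=3 r4=0 r5=10 r6=3
PC=4  andi  r5, r4, 8        | r0=0 r1=65520 r2=5 r3=3 r4=0 r5=0 r6=3
PC=5  or   r2, r6, r4        | r0=0 r1=65520 r2=3 r3=3 r4=0 r5=0 r6=3
PC=6  beq  r5, r4, L10       | r0=0 r1=65520 r2=3 r3=3 r4=0 r5=0 r6=3  [TAKEN]
PC=7  xor  r4, r3, r1        | r0=0 r1=65520 r2=3 r3=3 r4=65523 r5=0 r6=3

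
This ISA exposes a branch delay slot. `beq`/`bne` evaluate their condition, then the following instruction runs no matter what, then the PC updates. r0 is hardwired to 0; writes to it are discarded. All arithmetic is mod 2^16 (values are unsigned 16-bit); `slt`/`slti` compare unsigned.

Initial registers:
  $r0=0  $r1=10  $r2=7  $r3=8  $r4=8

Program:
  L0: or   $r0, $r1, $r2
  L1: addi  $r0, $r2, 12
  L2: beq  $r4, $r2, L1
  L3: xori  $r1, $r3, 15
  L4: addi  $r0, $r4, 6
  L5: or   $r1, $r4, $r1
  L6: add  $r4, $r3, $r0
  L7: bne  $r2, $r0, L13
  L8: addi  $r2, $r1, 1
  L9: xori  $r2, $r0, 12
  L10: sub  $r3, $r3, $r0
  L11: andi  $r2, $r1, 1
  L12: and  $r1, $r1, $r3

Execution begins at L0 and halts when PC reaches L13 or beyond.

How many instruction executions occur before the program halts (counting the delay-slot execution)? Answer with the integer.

9

  step pc=0: or   $r0, $r1, $r2  regs=(0,10,7,8,8)
  step pc=1: addi  $r0, $r2, 12  regs=(0,10,7,8,8)
  step pc=2: beq  $r4, $r2, L1  cond=F  regs=(0,10,7,8,8)
  step pc=3: xori  $r1, $r3, 15  regs=(0,7,7,8,8)
  step pc=4: addi  $r0, $r4, 6  regs=(0,7,7,8,8)
  step pc=5: or   $r1, $r4, $r1  regs=(0,15,7,8,8)
  step pc=6: add  $r4, $r3, $r0  regs=(0,15,7,8,8)
  step pc=7: bne  $r2, $r0, L13  cond=T  regs=(0,15,7,8,8)
  step pc=8: addi  $r2, $r1, 1  regs=(0,15,16,8,8)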